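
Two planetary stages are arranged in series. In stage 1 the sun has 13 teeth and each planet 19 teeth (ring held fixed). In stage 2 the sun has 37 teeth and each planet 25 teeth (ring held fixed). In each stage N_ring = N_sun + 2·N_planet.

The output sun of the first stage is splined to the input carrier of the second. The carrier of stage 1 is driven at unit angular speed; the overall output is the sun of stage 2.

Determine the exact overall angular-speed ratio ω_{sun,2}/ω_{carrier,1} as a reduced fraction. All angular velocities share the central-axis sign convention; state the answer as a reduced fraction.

Stage 1: N_ring = 13 + 2·19 = 51
Stage 1: 13(ω_s−ω_c) = −51(ω_r−ω_c),  ω_r=0, ω_c=1
Stage 1: ω_s = 1 − (51/13)(0−1) = 64/13
  ⇒ ω_s¹/ω_c¹ = 64/13
Stage 2: N_ring = 37 + 2·25 = 87
Stage 2: 37(ω_s−ω_c) = −87(ω_r−ω_c),  ω_r=0, ω_c=1
Stage 2: ω_s = 1 − (87/37)(0−1) = 124/37
  ⇒ ω_s²/ω_c² = 124/37
Coupling ω_c² = ω_s¹ ⇒ overall = 64/13 × 124/37 = 7936/481

7936/481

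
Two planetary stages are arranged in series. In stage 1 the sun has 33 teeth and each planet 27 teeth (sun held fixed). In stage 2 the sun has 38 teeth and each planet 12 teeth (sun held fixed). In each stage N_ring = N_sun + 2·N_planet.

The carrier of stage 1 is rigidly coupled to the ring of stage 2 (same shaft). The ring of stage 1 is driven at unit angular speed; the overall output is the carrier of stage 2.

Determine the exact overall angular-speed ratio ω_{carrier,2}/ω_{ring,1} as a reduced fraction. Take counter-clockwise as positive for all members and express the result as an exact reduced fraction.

899/2000

Stage 1: N_ring = 33 + 2·27 = 87
Stage 1: 33(ω_s−ω_c) = −87(ω_r−ω_c),  ω_s=0, ω_r=1
Stage 1: 33(0−ω_c) = −87(1−ω_c)  ⇒  120ω_c = 87  ⇒  ω_c = 29/40
  ⇒ ω_c¹/ω_r¹ = 29/40
Stage 2: N_ring = 38 + 2·12 = 62
Stage 2: 38(ω_s−ω_c) = −62(ω_r−ω_c),  ω_s=0, ω_r=1
Stage 2: 38(0−ω_c) = −62(1−ω_c)  ⇒  100ω_c = 62  ⇒  ω_c = 31/50
  ⇒ ω_c²/ω_r² = 31/50
Coupling ω_r² = ω_c¹ ⇒ overall = 29/40 × 31/50 = 899/2000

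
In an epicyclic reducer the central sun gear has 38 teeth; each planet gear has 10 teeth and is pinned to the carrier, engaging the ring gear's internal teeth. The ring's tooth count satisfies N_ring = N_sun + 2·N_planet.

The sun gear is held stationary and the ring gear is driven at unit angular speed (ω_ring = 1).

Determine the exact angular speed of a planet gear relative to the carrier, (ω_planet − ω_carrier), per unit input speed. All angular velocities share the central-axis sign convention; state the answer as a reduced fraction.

551/240

N_ring = 38 + 2·10 = 58
38(ω_s−ω_c) = −58(ω_r−ω_c),  ω_s=0, ω_r=1
38(0−ω_c) = −58(1−ω_c)  ⇒  96ω_c = 58  ⇒  ω_c = 29/48
sun–planet: 38·(0−29/48) = −10·(ω_p−ω_c)  ⇒  ω_p−ω_c = −(38/10)·(-29/48) = 551/240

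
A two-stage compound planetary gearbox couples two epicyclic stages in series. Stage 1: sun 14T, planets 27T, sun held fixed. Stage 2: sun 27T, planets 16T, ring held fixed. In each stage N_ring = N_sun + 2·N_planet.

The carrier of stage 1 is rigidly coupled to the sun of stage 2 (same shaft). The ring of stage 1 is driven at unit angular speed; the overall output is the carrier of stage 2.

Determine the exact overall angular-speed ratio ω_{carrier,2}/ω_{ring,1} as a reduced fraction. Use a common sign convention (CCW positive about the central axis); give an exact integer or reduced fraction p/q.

Stage 1: N_ring = 14 + 2·27 = 68
Stage 1: 14(ω_s−ω_c) = −68(ω_r−ω_c),  ω_s=0, ω_r=1
Stage 1: 14(0−ω_c) = −68(1−ω_c)  ⇒  82ω_c = 68  ⇒  ω_c = 34/41
  ⇒ ω_c¹/ω_r¹ = 34/41
Stage 2: N_ring = 27 + 2·16 = 59
Stage 2: 27(ω_s−ω_c) = −59(ω_r−ω_c),  ω_r=0, ω_s=1
Stage 2: 27(1−ω_c) = −59(0−ω_c)  ⇒  86ω_c = 27  ⇒  ω_c = 27/86
  ⇒ ω_c²/ω_s² = 27/86
Coupling ω_s² = ω_c¹ ⇒ overall = 34/41 × 27/86 = 459/1763

459/1763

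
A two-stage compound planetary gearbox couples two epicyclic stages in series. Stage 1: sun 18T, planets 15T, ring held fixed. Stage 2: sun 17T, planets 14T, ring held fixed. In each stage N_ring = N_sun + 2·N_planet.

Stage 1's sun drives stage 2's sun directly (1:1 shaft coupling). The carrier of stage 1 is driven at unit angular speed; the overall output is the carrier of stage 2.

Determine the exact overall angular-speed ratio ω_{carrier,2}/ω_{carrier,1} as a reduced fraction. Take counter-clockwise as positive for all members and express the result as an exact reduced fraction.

187/186

Stage 1: N_ring = 18 + 2·15 = 48
Stage 1: 18(ω_s−ω_c) = −48(ω_r−ω_c),  ω_r=0, ω_c=1
Stage 1: ω_s = 1 − (48/18)(0−1) = 11/3
  ⇒ ω_s¹/ω_c¹ = 11/3
Stage 2: N_ring = 17 + 2·14 = 45
Stage 2: 17(ω_s−ω_c) = −45(ω_r−ω_c),  ω_r=0, ω_s=1
Stage 2: 17(1−ω_c) = −45(0−ω_c)  ⇒  62ω_c = 17  ⇒  ω_c = 17/62
  ⇒ ω_c²/ω_s² = 17/62
Coupling ω_s² = ω_s¹ ⇒ overall = 11/3 × 17/62 = 187/186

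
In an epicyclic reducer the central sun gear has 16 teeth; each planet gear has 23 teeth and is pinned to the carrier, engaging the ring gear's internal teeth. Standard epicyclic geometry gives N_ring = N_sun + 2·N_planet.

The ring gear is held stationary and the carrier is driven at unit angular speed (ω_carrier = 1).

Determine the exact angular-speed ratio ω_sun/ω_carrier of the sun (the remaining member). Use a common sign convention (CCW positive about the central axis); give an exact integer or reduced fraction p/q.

N_ring = 16 + 2·23 = 62
16(ω_s−ω_c) = −62(ω_r−ω_c),  ω_r=0, ω_c=1
ω_s = 1 − (62/16)(0−1) = 39/8
ω_s/ω_c = 39/8

39/8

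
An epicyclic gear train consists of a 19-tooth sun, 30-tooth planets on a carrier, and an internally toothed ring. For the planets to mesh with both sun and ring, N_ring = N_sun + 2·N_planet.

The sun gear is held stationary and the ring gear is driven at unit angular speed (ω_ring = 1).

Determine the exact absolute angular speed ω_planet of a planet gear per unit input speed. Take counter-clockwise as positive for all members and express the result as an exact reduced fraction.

N_ring = 19 + 2·30 = 79
19(ω_s−ω_c) = −79(ω_r−ω_c),  ω_s=0, ω_r=1
19(0−ω_c) = −79(1−ω_c)  ⇒  98ω_c = 79  ⇒  ω_c = 79/98
sun–planet: 19·(0−79/98) = −30·(ω_p−ω_c)  ⇒  ω_p−ω_c = −(19/30)·(-79/98) = 1501/2940
ω_p = 79/98 + 1501/2940 = 79/60

79/60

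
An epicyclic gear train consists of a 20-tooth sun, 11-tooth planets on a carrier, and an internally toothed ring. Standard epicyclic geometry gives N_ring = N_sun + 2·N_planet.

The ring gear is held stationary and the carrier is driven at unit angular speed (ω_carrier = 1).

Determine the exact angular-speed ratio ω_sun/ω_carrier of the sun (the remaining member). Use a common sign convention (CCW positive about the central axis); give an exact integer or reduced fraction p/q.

N_ring = 20 + 2·11 = 42
20(ω_s−ω_c) = −42(ω_r−ω_c),  ω_r=0, ω_c=1
ω_s = 1 − (42/20)(0−1) = 31/10
ω_s/ω_c = 31/10

31/10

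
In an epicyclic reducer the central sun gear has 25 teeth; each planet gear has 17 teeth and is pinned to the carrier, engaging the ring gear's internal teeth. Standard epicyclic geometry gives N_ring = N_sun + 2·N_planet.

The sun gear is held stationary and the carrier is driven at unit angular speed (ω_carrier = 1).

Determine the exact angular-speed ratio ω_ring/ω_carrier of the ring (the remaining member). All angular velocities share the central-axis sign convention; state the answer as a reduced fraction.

84/59

N_ring = 25 + 2·17 = 59
25(ω_s−ω_c) = −59(ω_r−ω_c),  ω_s=0, ω_c=1
ω_r = 1 − (25/59)(0−1) = 84/59
ω_r/ω_c = 84/59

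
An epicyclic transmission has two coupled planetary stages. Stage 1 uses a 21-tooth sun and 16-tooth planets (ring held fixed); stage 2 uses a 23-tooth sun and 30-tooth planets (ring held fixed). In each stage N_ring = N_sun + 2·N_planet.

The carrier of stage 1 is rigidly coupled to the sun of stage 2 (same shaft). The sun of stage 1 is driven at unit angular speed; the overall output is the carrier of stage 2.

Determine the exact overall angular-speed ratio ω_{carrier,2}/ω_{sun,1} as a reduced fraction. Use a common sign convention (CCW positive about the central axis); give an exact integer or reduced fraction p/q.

483/7844

Stage 1: N_ring = 21 + 2·16 = 53
Stage 1: 21(ω_s−ω_c) = −53(ω_r−ω_c),  ω_r=0, ω_s=1
Stage 1: 21(1−ω_c) = −53(0−ω_c)  ⇒  74ω_c = 21  ⇒  ω_c = 21/74
  ⇒ ω_c¹/ω_s¹ = 21/74
Stage 2: N_ring = 23 + 2·30 = 83
Stage 2: 23(ω_s−ω_c) = −83(ω_r−ω_c),  ω_r=0, ω_s=1
Stage 2: 23(1−ω_c) = −83(0−ω_c)  ⇒  106ω_c = 23  ⇒  ω_c = 23/106
  ⇒ ω_c²/ω_s² = 23/106
Coupling ω_s² = ω_c¹ ⇒ overall = 21/74 × 23/106 = 483/7844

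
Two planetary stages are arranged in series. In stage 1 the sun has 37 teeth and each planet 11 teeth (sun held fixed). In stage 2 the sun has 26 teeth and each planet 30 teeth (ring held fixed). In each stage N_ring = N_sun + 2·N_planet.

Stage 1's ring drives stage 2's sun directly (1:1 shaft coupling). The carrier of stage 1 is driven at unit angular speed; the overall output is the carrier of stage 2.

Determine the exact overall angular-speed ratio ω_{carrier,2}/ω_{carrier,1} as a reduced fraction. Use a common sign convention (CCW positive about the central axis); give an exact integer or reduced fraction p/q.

156/413

Stage 1: N_ring = 37 + 2·11 = 59
Stage 1: 37(ω_s−ω_c) = −59(ω_r−ω_c),  ω_s=0, ω_c=1
Stage 1: ω_r = 1 − (37/59)(0−1) = 96/59
  ⇒ ω_r¹/ω_c¹ = 96/59
Stage 2: N_ring = 26 + 2·30 = 86
Stage 2: 26(ω_s−ω_c) = −86(ω_r−ω_c),  ω_r=0, ω_s=1
Stage 2: 26(1−ω_c) = −86(0−ω_c)  ⇒  112ω_c = 26  ⇒  ω_c = 13/56
  ⇒ ω_c²/ω_s² = 13/56
Coupling ω_s² = ω_r¹ ⇒ overall = 96/59 × 13/56 = 156/413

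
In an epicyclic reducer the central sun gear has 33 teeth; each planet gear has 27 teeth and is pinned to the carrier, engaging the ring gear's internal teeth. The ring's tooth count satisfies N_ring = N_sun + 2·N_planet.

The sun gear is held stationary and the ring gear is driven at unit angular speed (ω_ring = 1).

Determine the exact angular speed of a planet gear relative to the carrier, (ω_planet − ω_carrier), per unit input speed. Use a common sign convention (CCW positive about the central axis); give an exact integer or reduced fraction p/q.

319/360

N_ring = 33 + 2·27 = 87
33(ω_s−ω_c) = −87(ω_r−ω_c),  ω_s=0, ω_r=1
33(0−ω_c) = −87(1−ω_c)  ⇒  120ω_c = 87  ⇒  ω_c = 29/40
sun–planet: 33·(0−29/40) = −27·(ω_p−ω_c)  ⇒  ω_p−ω_c = −(33/27)·(-29/40) = 319/360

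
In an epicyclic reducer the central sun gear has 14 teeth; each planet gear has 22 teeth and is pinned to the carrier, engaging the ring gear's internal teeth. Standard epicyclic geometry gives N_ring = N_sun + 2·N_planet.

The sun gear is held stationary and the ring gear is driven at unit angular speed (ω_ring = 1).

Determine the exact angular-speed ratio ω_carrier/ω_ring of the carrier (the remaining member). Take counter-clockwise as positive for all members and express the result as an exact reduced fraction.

N_ring = 14 + 2·22 = 58
14(ω_s−ω_c) = −58(ω_r−ω_c),  ω_s=0, ω_r=1
14(0−ω_c) = −58(1−ω_c)  ⇒  72ω_c = 58  ⇒  ω_c = 29/36
ω_c/ω_r = 29/36

29/36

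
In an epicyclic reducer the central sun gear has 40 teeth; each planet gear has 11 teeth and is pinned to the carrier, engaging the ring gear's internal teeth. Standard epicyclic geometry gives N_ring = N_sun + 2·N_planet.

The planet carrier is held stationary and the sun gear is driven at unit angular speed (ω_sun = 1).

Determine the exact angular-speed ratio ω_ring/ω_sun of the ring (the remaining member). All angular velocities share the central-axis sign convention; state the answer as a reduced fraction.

N_ring = 40 + 2·11 = 62
40(ω_s−ω_c) = −62(ω_r−ω_c),  ω_c=0, ω_s=1
ω_r = 0 − (40/62)(1−0) = -20/31
ω_r/ω_s = -20/31

-20/31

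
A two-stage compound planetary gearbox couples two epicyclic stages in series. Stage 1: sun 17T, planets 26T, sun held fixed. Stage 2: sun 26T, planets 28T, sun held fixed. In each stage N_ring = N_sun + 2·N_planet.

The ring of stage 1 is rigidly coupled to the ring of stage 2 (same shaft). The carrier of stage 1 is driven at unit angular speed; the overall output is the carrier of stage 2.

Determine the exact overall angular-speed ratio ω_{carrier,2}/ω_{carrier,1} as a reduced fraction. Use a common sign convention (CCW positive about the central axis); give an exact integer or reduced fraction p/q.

1763/1863

Stage 1: N_ring = 17 + 2·26 = 69
Stage 1: 17(ω_s−ω_c) = −69(ω_r−ω_c),  ω_s=0, ω_c=1
Stage 1: ω_r = 1 − (17/69)(0−1) = 86/69
  ⇒ ω_r¹/ω_c¹ = 86/69
Stage 2: N_ring = 26 + 2·28 = 82
Stage 2: 26(ω_s−ω_c) = −82(ω_r−ω_c),  ω_s=0, ω_r=1
Stage 2: 26(0−ω_c) = −82(1−ω_c)  ⇒  108ω_c = 82  ⇒  ω_c = 41/54
  ⇒ ω_c²/ω_r² = 41/54
Coupling ω_r² = ω_r¹ ⇒ overall = 86/69 × 41/54 = 1763/1863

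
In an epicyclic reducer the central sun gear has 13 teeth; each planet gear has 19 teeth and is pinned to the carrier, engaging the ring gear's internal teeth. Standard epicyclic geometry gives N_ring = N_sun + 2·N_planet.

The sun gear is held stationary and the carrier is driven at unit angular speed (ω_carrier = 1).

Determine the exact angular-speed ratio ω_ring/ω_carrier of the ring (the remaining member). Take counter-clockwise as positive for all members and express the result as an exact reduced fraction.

N_ring = 13 + 2·19 = 51
13(ω_s−ω_c) = −51(ω_r−ω_c),  ω_s=0, ω_c=1
ω_r = 1 − (13/51)(0−1) = 64/51
ω_r/ω_c = 64/51

64/51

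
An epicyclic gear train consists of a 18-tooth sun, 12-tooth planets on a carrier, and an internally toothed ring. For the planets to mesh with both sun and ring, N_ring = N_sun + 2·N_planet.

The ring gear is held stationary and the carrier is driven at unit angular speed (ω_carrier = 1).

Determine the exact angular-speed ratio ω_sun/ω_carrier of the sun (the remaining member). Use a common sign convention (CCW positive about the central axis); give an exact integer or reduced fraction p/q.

10/3

N_ring = 18 + 2·12 = 42
18(ω_s−ω_c) = −42(ω_r−ω_c),  ω_r=0, ω_c=1
ω_s = 1 − (42/18)(0−1) = 10/3
ω_s/ω_c = 10/3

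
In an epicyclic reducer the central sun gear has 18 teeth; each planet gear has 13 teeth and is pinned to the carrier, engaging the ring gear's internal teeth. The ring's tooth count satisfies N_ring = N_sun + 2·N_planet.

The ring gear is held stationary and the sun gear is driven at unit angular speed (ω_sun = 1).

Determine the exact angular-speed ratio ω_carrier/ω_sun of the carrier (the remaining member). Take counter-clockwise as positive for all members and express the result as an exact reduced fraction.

9/31

N_ring = 18 + 2·13 = 44
18(ω_s−ω_c) = −44(ω_r−ω_c),  ω_r=0, ω_s=1
18(1−ω_c) = −44(0−ω_c)  ⇒  62ω_c = 18  ⇒  ω_c = 9/31
ω_c/ω_s = 9/31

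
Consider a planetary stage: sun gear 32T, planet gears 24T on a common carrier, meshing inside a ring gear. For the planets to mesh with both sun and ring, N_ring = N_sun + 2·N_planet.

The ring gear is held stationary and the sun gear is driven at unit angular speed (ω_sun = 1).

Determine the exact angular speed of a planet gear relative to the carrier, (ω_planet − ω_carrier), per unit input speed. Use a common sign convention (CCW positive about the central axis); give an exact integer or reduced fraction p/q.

-20/21

N_ring = 32 + 2·24 = 80
32(ω_s−ω_c) = −80(ω_r−ω_c),  ω_r=0, ω_s=1
32(1−ω_c) = −80(0−ω_c)  ⇒  112ω_c = 32  ⇒  ω_c = 2/7
sun–planet: 32·(1−2/7) = −24·(ω_p−ω_c)  ⇒  ω_p−ω_c = −(32/24)·(5/7) = -20/21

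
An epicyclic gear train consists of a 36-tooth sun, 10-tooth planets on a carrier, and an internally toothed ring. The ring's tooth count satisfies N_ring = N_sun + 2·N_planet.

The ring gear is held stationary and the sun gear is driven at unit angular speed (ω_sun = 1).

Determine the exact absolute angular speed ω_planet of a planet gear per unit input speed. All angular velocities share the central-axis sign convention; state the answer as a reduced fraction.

-9/5

N_ring = 36 + 2·10 = 56
36(ω_s−ω_c) = −56(ω_r−ω_c),  ω_r=0, ω_s=1
36(1−ω_c) = −56(0−ω_c)  ⇒  92ω_c = 36  ⇒  ω_c = 9/23
sun–planet: 36·(1−9/23) = −10·(ω_p−ω_c)  ⇒  ω_p−ω_c = −(36/10)·(14/23) = -252/115
ω_p = 9/23 − 252/115 = -9/5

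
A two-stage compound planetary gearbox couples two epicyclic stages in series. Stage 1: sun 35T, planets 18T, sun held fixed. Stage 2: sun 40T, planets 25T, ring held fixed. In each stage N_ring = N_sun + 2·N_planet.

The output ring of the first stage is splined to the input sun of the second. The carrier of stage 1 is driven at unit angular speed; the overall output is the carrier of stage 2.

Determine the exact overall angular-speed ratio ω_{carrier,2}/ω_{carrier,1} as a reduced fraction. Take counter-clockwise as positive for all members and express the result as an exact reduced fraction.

Stage 1: N_ring = 35 + 2·18 = 71
Stage 1: 35(ω_s−ω_c) = −71(ω_r−ω_c),  ω_s=0, ω_c=1
Stage 1: ω_r = 1 − (35/71)(0−1) = 106/71
  ⇒ ω_r¹/ω_c¹ = 106/71
Stage 2: N_ring = 40 + 2·25 = 90
Stage 2: 40(ω_s−ω_c) = −90(ω_r−ω_c),  ω_r=0, ω_s=1
Stage 2: 40(1−ω_c) = −90(0−ω_c)  ⇒  130ω_c = 40  ⇒  ω_c = 4/13
  ⇒ ω_c²/ω_s² = 4/13
Coupling ω_s² = ω_r¹ ⇒ overall = 106/71 × 4/13 = 424/923

424/923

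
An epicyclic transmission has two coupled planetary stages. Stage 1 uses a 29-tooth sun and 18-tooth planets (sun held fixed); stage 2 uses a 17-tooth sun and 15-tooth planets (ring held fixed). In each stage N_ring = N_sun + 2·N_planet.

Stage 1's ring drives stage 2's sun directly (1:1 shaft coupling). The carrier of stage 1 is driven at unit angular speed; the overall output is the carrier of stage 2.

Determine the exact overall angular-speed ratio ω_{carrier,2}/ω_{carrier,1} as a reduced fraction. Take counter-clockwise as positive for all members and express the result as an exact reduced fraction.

Stage 1: N_ring = 29 + 2·18 = 65
Stage 1: 29(ω_s−ω_c) = −65(ω_r−ω_c),  ω_s=0, ω_c=1
Stage 1: ω_r = 1 − (29/65)(0−1) = 94/65
  ⇒ ω_r¹/ω_c¹ = 94/65
Stage 2: N_ring = 17 + 2·15 = 47
Stage 2: 17(ω_s−ω_c) = −47(ω_r−ω_c),  ω_r=0, ω_s=1
Stage 2: 17(1−ω_c) = −47(0−ω_c)  ⇒  64ω_c = 17  ⇒  ω_c = 17/64
  ⇒ ω_c²/ω_s² = 17/64
Coupling ω_s² = ω_r¹ ⇒ overall = 94/65 × 17/64 = 799/2080

799/2080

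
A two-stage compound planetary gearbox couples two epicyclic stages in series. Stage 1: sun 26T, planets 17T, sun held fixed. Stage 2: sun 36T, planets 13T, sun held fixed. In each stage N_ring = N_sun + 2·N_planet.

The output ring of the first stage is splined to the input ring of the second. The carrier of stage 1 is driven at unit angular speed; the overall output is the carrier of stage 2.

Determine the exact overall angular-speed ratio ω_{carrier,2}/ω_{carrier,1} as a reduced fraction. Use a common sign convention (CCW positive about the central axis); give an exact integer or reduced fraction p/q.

Stage 1: N_ring = 26 + 2·17 = 60
Stage 1: 26(ω_s−ω_c) = −60(ω_r−ω_c),  ω_s=0, ω_c=1
Stage 1: ω_r = 1 − (26/60)(0−1) = 43/30
  ⇒ ω_r¹/ω_c¹ = 43/30
Stage 2: N_ring = 36 + 2·13 = 62
Stage 2: 36(ω_s−ω_c) = −62(ω_r−ω_c),  ω_s=0, ω_r=1
Stage 2: 36(0−ω_c) = −62(1−ω_c)  ⇒  98ω_c = 62  ⇒  ω_c = 31/49
  ⇒ ω_c²/ω_r² = 31/49
Coupling ω_r² = ω_r¹ ⇒ overall = 43/30 × 31/49 = 1333/1470

1333/1470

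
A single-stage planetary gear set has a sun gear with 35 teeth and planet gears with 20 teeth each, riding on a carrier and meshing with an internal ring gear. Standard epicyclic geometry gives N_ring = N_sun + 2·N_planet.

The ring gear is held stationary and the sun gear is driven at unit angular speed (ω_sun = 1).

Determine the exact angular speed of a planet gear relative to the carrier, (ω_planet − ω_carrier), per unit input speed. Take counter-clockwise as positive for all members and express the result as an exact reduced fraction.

-105/88

N_ring = 35 + 2·20 = 75
35(ω_s−ω_c) = −75(ω_r−ω_c),  ω_r=0, ω_s=1
35(1−ω_c) = −75(0−ω_c)  ⇒  110ω_c = 35  ⇒  ω_c = 7/22
sun–planet: 35·(1−7/22) = −20·(ω_p−ω_c)  ⇒  ω_p−ω_c = −(35/20)·(15/22) = -105/88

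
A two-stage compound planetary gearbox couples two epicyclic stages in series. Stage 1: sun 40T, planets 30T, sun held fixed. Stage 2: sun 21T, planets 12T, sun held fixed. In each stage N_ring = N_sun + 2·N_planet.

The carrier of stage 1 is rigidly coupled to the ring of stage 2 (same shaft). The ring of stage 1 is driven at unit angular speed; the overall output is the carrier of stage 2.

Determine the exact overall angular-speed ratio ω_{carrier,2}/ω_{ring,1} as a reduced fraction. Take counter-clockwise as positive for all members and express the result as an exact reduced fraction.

Stage 1: N_ring = 40 + 2·30 = 100
Stage 1: 40(ω_s−ω_c) = −100(ω_r−ω_c),  ω_s=0, ω_r=1
Stage 1: 40(0−ω_c) = −100(1−ω_c)  ⇒  140ω_c = 100  ⇒  ω_c = 5/7
  ⇒ ω_c¹/ω_r¹ = 5/7
Stage 2: N_ring = 21 + 2·12 = 45
Stage 2: 21(ω_s−ω_c) = −45(ω_r−ω_c),  ω_s=0, ω_r=1
Stage 2: 21(0−ω_c) = −45(1−ω_c)  ⇒  66ω_c = 45  ⇒  ω_c = 15/22
  ⇒ ω_c²/ω_r² = 15/22
Coupling ω_r² = ω_c¹ ⇒ overall = 5/7 × 15/22 = 75/154

75/154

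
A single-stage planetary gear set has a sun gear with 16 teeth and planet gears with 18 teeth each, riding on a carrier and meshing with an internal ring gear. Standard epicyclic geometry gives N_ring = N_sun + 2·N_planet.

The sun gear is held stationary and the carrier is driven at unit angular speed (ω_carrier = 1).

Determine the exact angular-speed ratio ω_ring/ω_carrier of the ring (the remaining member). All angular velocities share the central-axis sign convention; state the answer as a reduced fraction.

N_ring = 16 + 2·18 = 52
16(ω_s−ω_c) = −52(ω_r−ω_c),  ω_s=0, ω_c=1
ω_r = 1 − (16/52)(0−1) = 17/13
ω_r/ω_c = 17/13

17/13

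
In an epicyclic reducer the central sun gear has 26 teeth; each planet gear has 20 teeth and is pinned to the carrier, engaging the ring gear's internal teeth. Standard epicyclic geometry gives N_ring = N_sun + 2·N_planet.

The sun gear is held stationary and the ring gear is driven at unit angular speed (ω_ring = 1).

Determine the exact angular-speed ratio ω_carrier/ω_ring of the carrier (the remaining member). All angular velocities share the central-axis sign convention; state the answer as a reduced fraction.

33/46

N_ring = 26 + 2·20 = 66
26(ω_s−ω_c) = −66(ω_r−ω_c),  ω_s=0, ω_r=1
26(0−ω_c) = −66(1−ω_c)  ⇒  92ω_c = 66  ⇒  ω_c = 33/46
ω_c/ω_r = 33/46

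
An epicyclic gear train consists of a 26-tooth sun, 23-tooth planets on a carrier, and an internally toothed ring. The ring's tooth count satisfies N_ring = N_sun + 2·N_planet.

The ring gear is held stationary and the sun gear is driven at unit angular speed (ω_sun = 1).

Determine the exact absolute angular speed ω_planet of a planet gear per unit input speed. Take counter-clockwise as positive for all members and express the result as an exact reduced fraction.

N_ring = 26 + 2·23 = 72
26(ω_s−ω_c) = −72(ω_r−ω_c),  ω_r=0, ω_s=1
26(1−ω_c) = −72(0−ω_c)  ⇒  98ω_c = 26  ⇒  ω_c = 13/49
sun–planet: 26·(1−13/49) = −23·(ω_p−ω_c)  ⇒  ω_p−ω_c = −(26/23)·(36/49) = -936/1127
ω_p = 13/49 − 936/1127 = -13/23

-13/23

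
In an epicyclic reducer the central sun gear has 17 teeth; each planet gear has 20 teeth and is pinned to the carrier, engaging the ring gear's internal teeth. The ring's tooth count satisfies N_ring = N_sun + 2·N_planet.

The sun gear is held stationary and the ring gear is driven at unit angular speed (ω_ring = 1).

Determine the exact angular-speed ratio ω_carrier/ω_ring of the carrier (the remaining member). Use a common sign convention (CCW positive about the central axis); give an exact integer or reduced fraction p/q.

57/74

N_ring = 17 + 2·20 = 57
17(ω_s−ω_c) = −57(ω_r−ω_c),  ω_s=0, ω_r=1
17(0−ω_c) = −57(1−ω_c)  ⇒  74ω_c = 57  ⇒  ω_c = 57/74
ω_c/ω_r = 57/74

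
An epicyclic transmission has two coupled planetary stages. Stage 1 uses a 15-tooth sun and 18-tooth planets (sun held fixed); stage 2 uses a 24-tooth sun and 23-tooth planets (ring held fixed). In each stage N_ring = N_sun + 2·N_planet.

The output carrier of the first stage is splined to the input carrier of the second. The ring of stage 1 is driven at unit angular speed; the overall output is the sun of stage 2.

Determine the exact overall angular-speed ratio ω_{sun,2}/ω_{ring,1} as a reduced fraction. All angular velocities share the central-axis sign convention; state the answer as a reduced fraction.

799/264

Stage 1: N_ring = 15 + 2·18 = 51
Stage 1: 15(ω_s−ω_c) = −51(ω_r−ω_c),  ω_s=0, ω_r=1
Stage 1: 15(0−ω_c) = −51(1−ω_c)  ⇒  66ω_c = 51  ⇒  ω_c = 17/22
  ⇒ ω_c¹/ω_r¹ = 17/22
Stage 2: N_ring = 24 + 2·23 = 70
Stage 2: 24(ω_s−ω_c) = −70(ω_r−ω_c),  ω_r=0, ω_c=1
Stage 2: ω_s = 1 − (70/24)(0−1) = 47/12
  ⇒ ω_s²/ω_c² = 47/12
Coupling ω_c² = ω_c¹ ⇒ overall = 17/22 × 47/12 = 799/264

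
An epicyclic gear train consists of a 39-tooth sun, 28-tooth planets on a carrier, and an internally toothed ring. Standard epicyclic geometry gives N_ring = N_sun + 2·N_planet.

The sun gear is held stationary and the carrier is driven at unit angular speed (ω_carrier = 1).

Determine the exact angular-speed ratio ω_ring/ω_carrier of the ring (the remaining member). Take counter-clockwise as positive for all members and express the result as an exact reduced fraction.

N_ring = 39 + 2·28 = 95
39(ω_s−ω_c) = −95(ω_r−ω_c),  ω_s=0, ω_c=1
ω_r = 1 − (39/95)(0−1) = 134/95
ω_r/ω_c = 134/95

134/95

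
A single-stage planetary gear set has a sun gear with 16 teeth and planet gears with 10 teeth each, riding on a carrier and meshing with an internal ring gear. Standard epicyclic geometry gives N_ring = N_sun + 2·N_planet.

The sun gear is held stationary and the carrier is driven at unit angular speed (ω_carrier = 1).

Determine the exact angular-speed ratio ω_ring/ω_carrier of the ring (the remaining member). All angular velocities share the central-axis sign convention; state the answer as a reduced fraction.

13/9

N_ring = 16 + 2·10 = 36
16(ω_s−ω_c) = −36(ω_r−ω_c),  ω_s=0, ω_c=1
ω_r = 1 − (16/36)(0−1) = 13/9
ω_r/ω_c = 13/9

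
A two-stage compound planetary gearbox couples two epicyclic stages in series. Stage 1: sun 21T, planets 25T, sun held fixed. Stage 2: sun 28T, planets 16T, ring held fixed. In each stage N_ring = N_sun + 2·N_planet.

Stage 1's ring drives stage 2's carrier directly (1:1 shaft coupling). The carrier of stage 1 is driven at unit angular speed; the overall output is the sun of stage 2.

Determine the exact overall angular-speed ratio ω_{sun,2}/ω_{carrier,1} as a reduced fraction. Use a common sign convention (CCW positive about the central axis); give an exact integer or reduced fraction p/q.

2024/497

Stage 1: N_ring = 21 + 2·25 = 71
Stage 1: 21(ω_s−ω_c) = −71(ω_r−ω_c),  ω_s=0, ω_c=1
Stage 1: ω_r = 1 − (21/71)(0−1) = 92/71
  ⇒ ω_r¹/ω_c¹ = 92/71
Stage 2: N_ring = 28 + 2·16 = 60
Stage 2: 28(ω_s−ω_c) = −60(ω_r−ω_c),  ω_r=0, ω_c=1
Stage 2: ω_s = 1 − (60/28)(0−1) = 22/7
  ⇒ ω_s²/ω_c² = 22/7
Coupling ω_c² = ω_r¹ ⇒ overall = 92/71 × 22/7 = 2024/497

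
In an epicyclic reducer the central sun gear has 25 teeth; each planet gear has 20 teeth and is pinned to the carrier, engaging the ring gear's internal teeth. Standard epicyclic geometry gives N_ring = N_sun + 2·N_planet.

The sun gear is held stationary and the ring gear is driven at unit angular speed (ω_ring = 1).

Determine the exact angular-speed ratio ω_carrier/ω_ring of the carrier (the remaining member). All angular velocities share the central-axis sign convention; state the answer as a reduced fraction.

13/18

N_ring = 25 + 2·20 = 65
25(ω_s−ω_c) = −65(ω_r−ω_c),  ω_s=0, ω_r=1
25(0−ω_c) = −65(1−ω_c)  ⇒  90ω_c = 65  ⇒  ω_c = 13/18
ω_c/ω_r = 13/18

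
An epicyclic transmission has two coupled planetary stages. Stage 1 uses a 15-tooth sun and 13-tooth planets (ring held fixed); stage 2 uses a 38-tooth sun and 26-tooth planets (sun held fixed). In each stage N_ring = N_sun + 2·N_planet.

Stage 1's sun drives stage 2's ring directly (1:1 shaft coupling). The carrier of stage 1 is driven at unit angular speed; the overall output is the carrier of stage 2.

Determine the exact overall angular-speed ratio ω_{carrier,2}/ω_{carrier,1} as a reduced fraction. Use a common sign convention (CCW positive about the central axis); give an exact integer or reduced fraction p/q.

Stage 1: N_ring = 15 + 2·13 = 41
Stage 1: 15(ω_s−ω_c) = −41(ω_r−ω_c),  ω_r=0, ω_c=1
Stage 1: ω_s = 1 − (41/15)(0−1) = 56/15
  ⇒ ω_s¹/ω_c¹ = 56/15
Stage 2: N_ring = 38 + 2·26 = 90
Stage 2: 38(ω_s−ω_c) = −90(ω_r−ω_c),  ω_s=0, ω_r=1
Stage 2: 38(0−ω_c) = −90(1−ω_c)  ⇒  128ω_c = 90  ⇒  ω_c = 45/64
  ⇒ ω_c²/ω_r² = 45/64
Coupling ω_r² = ω_s¹ ⇒ overall = 56/15 × 45/64 = 21/8

21/8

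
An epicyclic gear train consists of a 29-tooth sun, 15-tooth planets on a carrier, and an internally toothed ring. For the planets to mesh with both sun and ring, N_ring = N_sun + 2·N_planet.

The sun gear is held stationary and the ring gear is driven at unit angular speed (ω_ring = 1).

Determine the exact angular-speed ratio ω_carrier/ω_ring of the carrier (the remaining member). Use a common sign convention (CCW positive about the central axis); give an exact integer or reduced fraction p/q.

59/88

N_ring = 29 + 2·15 = 59
29(ω_s−ω_c) = −59(ω_r−ω_c),  ω_s=0, ω_r=1
29(0−ω_c) = −59(1−ω_c)  ⇒  88ω_c = 59  ⇒  ω_c = 59/88
ω_c/ω_r = 59/88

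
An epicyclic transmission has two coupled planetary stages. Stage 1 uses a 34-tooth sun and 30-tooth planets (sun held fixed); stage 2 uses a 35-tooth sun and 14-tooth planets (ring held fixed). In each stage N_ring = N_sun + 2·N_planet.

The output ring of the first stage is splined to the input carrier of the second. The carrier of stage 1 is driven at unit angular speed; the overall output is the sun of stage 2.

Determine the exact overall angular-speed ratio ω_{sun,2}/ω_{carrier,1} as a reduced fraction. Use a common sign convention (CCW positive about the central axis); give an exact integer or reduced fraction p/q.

Stage 1: N_ring = 34 + 2·30 = 94
Stage 1: 34(ω_s−ω_c) = −94(ω_r−ω_c),  ω_s=0, ω_c=1
Stage 1: ω_r = 1 − (34/94)(0−1) = 64/47
  ⇒ ω_r¹/ω_c¹ = 64/47
Stage 2: N_ring = 35 + 2·14 = 63
Stage 2: 35(ω_s−ω_c) = −63(ω_r−ω_c),  ω_r=0, ω_c=1
Stage 2: ω_s = 1 − (63/35)(0−1) = 14/5
  ⇒ ω_s²/ω_c² = 14/5
Coupling ω_c² = ω_r¹ ⇒ overall = 64/47 × 14/5 = 896/235

896/235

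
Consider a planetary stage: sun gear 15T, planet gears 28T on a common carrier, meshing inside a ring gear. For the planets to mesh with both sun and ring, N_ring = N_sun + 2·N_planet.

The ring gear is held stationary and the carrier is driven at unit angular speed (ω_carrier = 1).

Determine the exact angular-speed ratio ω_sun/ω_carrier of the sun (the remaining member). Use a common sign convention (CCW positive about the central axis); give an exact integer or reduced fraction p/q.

86/15

N_ring = 15 + 2·28 = 71
15(ω_s−ω_c) = −71(ω_r−ω_c),  ω_r=0, ω_c=1
ω_s = 1 − (71/15)(0−1) = 86/15
ω_s/ω_c = 86/15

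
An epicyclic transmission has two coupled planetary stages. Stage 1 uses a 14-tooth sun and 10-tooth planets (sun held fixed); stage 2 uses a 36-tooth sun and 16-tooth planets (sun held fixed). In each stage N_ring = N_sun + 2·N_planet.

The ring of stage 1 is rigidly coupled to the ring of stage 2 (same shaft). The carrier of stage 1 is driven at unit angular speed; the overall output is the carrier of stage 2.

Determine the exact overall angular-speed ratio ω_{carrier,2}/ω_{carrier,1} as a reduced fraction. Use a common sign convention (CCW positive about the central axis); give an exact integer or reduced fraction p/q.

Stage 1: N_ring = 14 + 2·10 = 34
Stage 1: 14(ω_s−ω_c) = −34(ω_r−ω_c),  ω_s=0, ω_c=1
Stage 1: ω_r = 1 − (14/34)(0−1) = 24/17
  ⇒ ω_r¹/ω_c¹ = 24/17
Stage 2: N_ring = 36 + 2·16 = 68
Stage 2: 36(ω_s−ω_c) = −68(ω_r−ω_c),  ω_s=0, ω_r=1
Stage 2: 36(0−ω_c) = −68(1−ω_c)  ⇒  104ω_c = 68  ⇒  ω_c = 17/26
  ⇒ ω_c²/ω_r² = 17/26
Coupling ω_r² = ω_r¹ ⇒ overall = 24/17 × 17/26 = 12/13

12/13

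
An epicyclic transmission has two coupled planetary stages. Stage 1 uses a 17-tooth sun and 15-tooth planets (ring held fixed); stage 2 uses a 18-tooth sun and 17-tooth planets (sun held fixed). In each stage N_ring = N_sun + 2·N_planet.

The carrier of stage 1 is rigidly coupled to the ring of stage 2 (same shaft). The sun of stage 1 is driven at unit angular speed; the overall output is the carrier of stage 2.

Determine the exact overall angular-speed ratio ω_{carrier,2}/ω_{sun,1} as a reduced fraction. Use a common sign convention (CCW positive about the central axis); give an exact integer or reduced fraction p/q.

221/1120

Stage 1: N_ring = 17 + 2·15 = 47
Stage 1: 17(ω_s−ω_c) = −47(ω_r−ω_c),  ω_r=0, ω_s=1
Stage 1: 17(1−ω_c) = −47(0−ω_c)  ⇒  64ω_c = 17  ⇒  ω_c = 17/64
  ⇒ ω_c¹/ω_s¹ = 17/64
Stage 2: N_ring = 18 + 2·17 = 52
Stage 2: 18(ω_s−ω_c) = −52(ω_r−ω_c),  ω_s=0, ω_r=1
Stage 2: 18(0−ω_c) = −52(1−ω_c)  ⇒  70ω_c = 52  ⇒  ω_c = 26/35
  ⇒ ω_c²/ω_r² = 26/35
Coupling ω_r² = ω_c¹ ⇒ overall = 17/64 × 26/35 = 221/1120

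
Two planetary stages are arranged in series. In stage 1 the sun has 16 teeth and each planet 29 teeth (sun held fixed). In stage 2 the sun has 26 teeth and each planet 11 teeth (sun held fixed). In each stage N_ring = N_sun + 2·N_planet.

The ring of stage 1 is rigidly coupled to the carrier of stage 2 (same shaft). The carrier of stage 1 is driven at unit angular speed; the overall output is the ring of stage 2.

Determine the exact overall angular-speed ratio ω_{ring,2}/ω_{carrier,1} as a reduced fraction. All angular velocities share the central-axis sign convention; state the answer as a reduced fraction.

15/8

Stage 1: N_ring = 16 + 2·29 = 74
Stage 1: 16(ω_s−ω_c) = −74(ω_r−ω_c),  ω_s=0, ω_c=1
Stage 1: ω_r = 1 − (16/74)(0−1) = 45/37
  ⇒ ω_r¹/ω_c¹ = 45/37
Stage 2: N_ring = 26 + 2·11 = 48
Stage 2: 26(ω_s−ω_c) = −48(ω_r−ω_c),  ω_s=0, ω_c=1
Stage 2: ω_r = 1 − (26/48)(0−1) = 37/24
  ⇒ ω_r²/ω_c² = 37/24
Coupling ω_c² = ω_r¹ ⇒ overall = 45/37 × 37/24 = 15/8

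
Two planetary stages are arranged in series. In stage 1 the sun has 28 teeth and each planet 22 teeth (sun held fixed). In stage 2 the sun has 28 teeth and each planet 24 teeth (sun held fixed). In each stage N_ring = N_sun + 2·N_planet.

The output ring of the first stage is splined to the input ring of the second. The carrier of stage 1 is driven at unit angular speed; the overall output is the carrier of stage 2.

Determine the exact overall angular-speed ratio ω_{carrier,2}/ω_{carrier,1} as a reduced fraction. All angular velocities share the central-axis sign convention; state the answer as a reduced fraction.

475/468

Stage 1: N_ring = 28 + 2·22 = 72
Stage 1: 28(ω_s−ω_c) = −72(ω_r−ω_c),  ω_s=0, ω_c=1
Stage 1: ω_r = 1 − (28/72)(0−1) = 25/18
  ⇒ ω_r¹/ω_c¹ = 25/18
Stage 2: N_ring = 28 + 2·24 = 76
Stage 2: 28(ω_s−ω_c) = −76(ω_r−ω_c),  ω_s=0, ω_r=1
Stage 2: 28(0−ω_c) = −76(1−ω_c)  ⇒  104ω_c = 76  ⇒  ω_c = 19/26
  ⇒ ω_c²/ω_r² = 19/26
Coupling ω_r² = ω_r¹ ⇒ overall = 25/18 × 19/26 = 475/468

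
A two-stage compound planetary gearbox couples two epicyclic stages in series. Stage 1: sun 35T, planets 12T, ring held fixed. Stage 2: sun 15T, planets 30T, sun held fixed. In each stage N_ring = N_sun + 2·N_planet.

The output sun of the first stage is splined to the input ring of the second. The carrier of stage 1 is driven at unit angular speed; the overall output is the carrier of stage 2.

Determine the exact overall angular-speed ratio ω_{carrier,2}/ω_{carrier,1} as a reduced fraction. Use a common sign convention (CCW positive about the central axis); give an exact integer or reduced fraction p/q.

47/21

Stage 1: N_ring = 35 + 2·12 = 59
Stage 1: 35(ω_s−ω_c) = −59(ω_r−ω_c),  ω_r=0, ω_c=1
Stage 1: ω_s = 1 − (59/35)(0−1) = 94/35
  ⇒ ω_s¹/ω_c¹ = 94/35
Stage 2: N_ring = 15 + 2·30 = 75
Stage 2: 15(ω_s−ω_c) = −75(ω_r−ω_c),  ω_s=0, ω_r=1
Stage 2: 15(0−ω_c) = −75(1−ω_c)  ⇒  90ω_c = 75  ⇒  ω_c = 5/6
  ⇒ ω_c²/ω_r² = 5/6
Coupling ω_r² = ω_s¹ ⇒ overall = 94/35 × 5/6 = 47/21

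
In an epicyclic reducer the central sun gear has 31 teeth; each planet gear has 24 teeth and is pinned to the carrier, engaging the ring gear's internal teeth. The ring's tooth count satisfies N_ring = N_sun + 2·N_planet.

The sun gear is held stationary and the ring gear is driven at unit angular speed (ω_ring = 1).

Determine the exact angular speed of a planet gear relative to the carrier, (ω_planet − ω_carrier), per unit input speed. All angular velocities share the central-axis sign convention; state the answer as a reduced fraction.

N_ring = 31 + 2·24 = 79
31(ω_s−ω_c) = −79(ω_r−ω_c),  ω_s=0, ω_r=1
31(0−ω_c) = −79(1−ω_c)  ⇒  110ω_c = 79  ⇒  ω_c = 79/110
sun–planet: 31·(0−79/110) = −24·(ω_p−ω_c)  ⇒  ω_p−ω_c = −(31/24)·(-79/110) = 2449/2640

2449/2640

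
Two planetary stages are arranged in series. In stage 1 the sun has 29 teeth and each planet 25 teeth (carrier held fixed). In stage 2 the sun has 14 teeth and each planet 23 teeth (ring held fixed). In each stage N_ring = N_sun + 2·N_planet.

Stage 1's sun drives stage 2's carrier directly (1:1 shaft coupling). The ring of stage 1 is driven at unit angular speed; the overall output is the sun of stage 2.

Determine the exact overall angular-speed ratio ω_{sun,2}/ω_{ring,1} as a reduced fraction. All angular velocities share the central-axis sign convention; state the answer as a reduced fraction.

Stage 1: N_ring = 29 + 2·25 = 79
Stage 1: 29(ω_s−ω_c) = −79(ω_r−ω_c),  ω_c=0, ω_r=1
Stage 1: ω_s = 0 − (79/29)(1−0) = -79/29
  ⇒ ω_s¹/ω_r¹ = -79/29
Stage 2: N_ring = 14 + 2·23 = 60
Stage 2: 14(ω_s−ω_c) = −60(ω_r−ω_c),  ω_r=0, ω_c=1
Stage 2: ω_s = 1 − (60/14)(0−1) = 37/7
  ⇒ ω_s²/ω_c² = 37/7
Coupling ω_c² = ω_s¹ ⇒ overall = -79/29 × 37/7 = -2923/203

-2923/203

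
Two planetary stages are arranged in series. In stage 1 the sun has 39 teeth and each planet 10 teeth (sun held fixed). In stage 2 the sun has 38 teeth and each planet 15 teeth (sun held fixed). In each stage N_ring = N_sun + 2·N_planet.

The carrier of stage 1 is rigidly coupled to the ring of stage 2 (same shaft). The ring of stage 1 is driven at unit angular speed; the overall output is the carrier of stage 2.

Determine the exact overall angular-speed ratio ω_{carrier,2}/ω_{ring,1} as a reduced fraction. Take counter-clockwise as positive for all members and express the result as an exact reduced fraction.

Stage 1: N_ring = 39 + 2·10 = 59
Stage 1: 39(ω_s−ω_c) = −59(ω_r−ω_c),  ω_s=0, ω_r=1
Stage 1: 39(0−ω_c) = −59(1−ω_c)  ⇒  98ω_c = 59  ⇒  ω_c = 59/98
  ⇒ ω_c¹/ω_r¹ = 59/98
Stage 2: N_ring = 38 + 2·15 = 68
Stage 2: 38(ω_s−ω_c) = −68(ω_r−ω_c),  ω_s=0, ω_r=1
Stage 2: 38(0−ω_c) = −68(1−ω_c)  ⇒  106ω_c = 68  ⇒  ω_c = 34/53
  ⇒ ω_c²/ω_r² = 34/53
Coupling ω_r² = ω_c¹ ⇒ overall = 59/98 × 34/53 = 1003/2597

1003/2597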